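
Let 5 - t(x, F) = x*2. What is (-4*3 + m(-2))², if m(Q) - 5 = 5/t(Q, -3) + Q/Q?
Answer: 2401/81 ≈ 29.642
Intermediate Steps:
t(x, F) = 5 - 2*x (t(x, F) = 5 - x*2 = 5 - 2*x)
m(Q) = 6 + 5/(5 - 2*Q) (m(Q) = 5 + (5/(5 - 2*Q) + Q/Q) = 5 + (5/(5 - 2*Q) + 1) = 5 + (1 + 5/(5 - 2*Q)) = 6 + 5/(5 - 2*Q))
(-4*3 + m(-2))² = (-4*3 + (-35 + 12*(-2))/(-5 + 2*(-2)))² = (-12 + (-35 - 24)/(-5 - 4))² = (-12 - 59/(-9))² = (-12 - ⅑*(-59))² = (-12 + 59/9)² = (-49/9)² = 2401/81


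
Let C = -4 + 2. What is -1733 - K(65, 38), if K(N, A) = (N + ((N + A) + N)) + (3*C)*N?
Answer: -1576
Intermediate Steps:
C = -2
K(N, A) = A - 3*N (K(N, A) = (N + ((N + A) + N)) + (3*(-2))*N = (N + ((A + N) + N)) - 6*N = (N + (A + 2*N)) - 6*N = (A + 3*N) - 6*N = A - 3*N)
-1733 - K(65, 38) = -1733 - (38 - 3*65) = -1733 - (38 - 195) = -1733 - 1*(-157) = -1733 + 157 = -1576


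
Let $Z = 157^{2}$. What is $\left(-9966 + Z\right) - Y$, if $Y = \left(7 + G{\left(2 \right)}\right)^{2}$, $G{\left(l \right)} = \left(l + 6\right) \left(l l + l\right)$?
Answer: $11658$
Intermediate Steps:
$Z = 24649$
$G{\left(l \right)} = \left(6 + l\right) \left(l + l^{2}\right)$ ($G{\left(l \right)} = \left(6 + l\right) \left(l^{2} + l\right) = \left(6 + l\right) \left(l + l^{2}\right)$)
$Y = 3025$ ($Y = \left(7 + 2 \left(6 + 2^{2} + 7 \cdot 2\right)\right)^{2} = \left(7 + 2 \left(6 + 4 + 14\right)\right)^{2} = \left(7 + 2 \cdot 24\right)^{2} = \left(7 + 48\right)^{2} = 55^{2} = 3025$)
$\left(-9966 + Z\right) - Y = \left(-9966 + 24649\right) - 3025 = 14683 - 3025 = 11658$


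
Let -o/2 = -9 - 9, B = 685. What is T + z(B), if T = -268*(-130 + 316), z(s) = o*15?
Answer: -49308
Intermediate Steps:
o = 36 (o = -2*(-9 - 9) = -2*(-18) = 36)
z(s) = 540 (z(s) = 36*15 = 540)
T = -49848 (T = -268*186 = -49848)
T + z(B) = -49848 + 540 = -49308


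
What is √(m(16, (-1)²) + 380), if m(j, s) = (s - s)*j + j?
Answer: 6*√11 ≈ 19.900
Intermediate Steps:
m(j, s) = j (m(j, s) = 0*j + j = 0 + j = j)
√(m(16, (-1)²) + 380) = √(16 + 380) = √396 = 6*√11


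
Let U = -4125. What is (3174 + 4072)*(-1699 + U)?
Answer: -42200704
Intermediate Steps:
(3174 + 4072)*(-1699 + U) = (3174 + 4072)*(-1699 - 4125) = 7246*(-5824) = -42200704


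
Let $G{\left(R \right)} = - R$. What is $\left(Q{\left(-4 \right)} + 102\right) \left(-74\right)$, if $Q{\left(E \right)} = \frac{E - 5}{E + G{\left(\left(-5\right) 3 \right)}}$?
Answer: $- \frac{82362}{11} \approx -7487.5$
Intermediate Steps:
$Q{\left(E \right)} = \frac{-5 + E}{15 + E}$ ($Q{\left(E \right)} = \frac{E - 5}{E - \left(-5\right) 3} = \frac{-5 + E}{E - -15} = \frac{-5 + E}{E + 15} = \frac{-5 + E}{15 + E}$)
$\left(Q{\left(-4 \right)} + 102\right) \left(-74\right) = \left(\frac{-5 - 4}{15 - 4} + 102\right) \left(-74\right) = \left(\frac{1}{11} \left(-9\right) + 102\right) \left(-74\right) = \left(- \frac{9}{11} + 102\right) \left(-74\right) = \frac{1113}{11} \left(-74\right) = - \frac{82362}{11}$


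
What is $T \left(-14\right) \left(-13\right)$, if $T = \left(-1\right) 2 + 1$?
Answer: $-182$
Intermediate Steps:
$T = -1$ ($T = -2 + 1 = -1$)
$T \left(-14\right) \left(-13\right) = \left(-1\right) \left(-14\right) \left(-13\right) = 14 \left(-13\right) = -182$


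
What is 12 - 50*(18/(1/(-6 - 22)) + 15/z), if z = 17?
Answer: 427854/17 ≈ 25168.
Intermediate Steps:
12 - 50*(18/(1/(-6 - 22)) + 15/z) = 12 - 50*(18/(1/(-6 - 22)) + 15/17) = 12 - 50*(18/(1/(-28)) + 15*(1/17)) = 12 - 50*(18/(-1/28) + 15/17) = 12 - 50*(18*(-28) + 15/17) = 12 - 50*(-504 + 15/17) = 12 - 50*(-8553/17) = 12 + 427650/17 = 427854/17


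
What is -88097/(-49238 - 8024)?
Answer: 88097/57262 ≈ 1.5385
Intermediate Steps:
-88097/(-49238 - 8024) = -88097/(-57262) = -88097*(-1/57262) = 88097/57262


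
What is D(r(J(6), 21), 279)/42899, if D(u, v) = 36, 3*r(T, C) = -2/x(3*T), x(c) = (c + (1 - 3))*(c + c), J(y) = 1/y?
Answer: 36/42899 ≈ 0.00083918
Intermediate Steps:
J(y) = 1/y
x(c) = 2*c*(-2 + c) (x(c) = (c - 2)*(2*c) = (-2 + c)*(2*c) = 2*c*(-2 + c))
r(T, C) = -1/(9*T*(-2 + 3*T)) (r(T, C) = (-2*1/(6*T*(-2 + 3*T)))/3 = (-1/(3*T*(-2 + 3*T)))/3 = -1/(9*T*(-2 + 3*T)))
D(r(J(6), 21), 279)/42899 = 36/42899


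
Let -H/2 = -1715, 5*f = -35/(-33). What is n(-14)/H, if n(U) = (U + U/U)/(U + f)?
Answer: 33/120050 ≈ 0.00027489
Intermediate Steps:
f = 7/33 (f = (-35/(-33))/5 = (-35*(-1/33))/5 = (1/5)*(35/33) = 7/33 ≈ 0.21212)
n(U) = (1 + U)/(7/33 + U) (n(U) = (U + U/U)/(U + 7/33) = (U + 1)/(7/33 + U) = (1 + U)/(7/33 + U))
H = 3430 (H = -2*(-1715) = 3430)
n(-14)/H = (33*(1 - 14)/(7 + 33*(-14)))/3430 = (33*(-13)/(7 - 462))*(1/3430) = (33*(-13)/(-455))*(1/3430) = (33*(-1/455)*(-13))*(1/3430) = (33/35)*(1/3430) = 33/120050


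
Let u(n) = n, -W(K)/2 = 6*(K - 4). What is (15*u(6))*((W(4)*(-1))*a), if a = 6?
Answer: 0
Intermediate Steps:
W(K) = 48 - 12*K (W(K) = -12*(K - 4) = -12*(-4 + K) = -2*(-24 + 6*K) = 48 - 12*K)
(15*u(6))*((W(4)*(-1))*a) = (15*6)*(((48 - 12*4)*(-1))*6) = 90*(((48 - 48)*(-1))*6) = 90*((0*(-1))*6) = 90*(0*6) = 90*0 = 0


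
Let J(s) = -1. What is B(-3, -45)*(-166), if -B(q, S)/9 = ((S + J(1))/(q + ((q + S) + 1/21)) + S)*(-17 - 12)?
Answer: 1022146992/535 ≈ 1.9106e+6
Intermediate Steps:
B(q, S) = 261*S + 261*(-1 + S)/(1/21 + S + 2*q) (B(q, S) = -9*((S - 1)/(q + ((q + S) + 1/21)) + S)*(-17 - 12) = -9*((-1 + S)/(q + ((S + q) + 1/21)) + S)*(-29) = -9*((-1 + S)/(q + (1/21 + S + q)) + S)*(-29) = -9*((-1 + S)/(1/21 + S + 2*q) + S)*(-29) = -9*(S + (-1 + S)/(1/21 + S + 2*q))*(-29) = -9*(-29*S - 29*(-1 + S)/(1/21 + S + 2*q)) = 261*S + 261*(-1 + S)/(1/21 + S + 2*q))
B(-3, -45)*(-166) = (261*(-21 + 21*(-45)**2 + 22*(-45) + 42*(-45)*(-3))/(1 + 21*(-45) + 42*(-3)))*(-166) = (261*(-21 + 21*2025 - 990 + 5670)/(1 - 945 - 126))*(-166) = (261*(-21 + 42525 - 990 + 5670)/(-1070))*(-166) = (261*(-1/1070)*47184)*(-166) = -6157512/535*(-166) = 1022146992/535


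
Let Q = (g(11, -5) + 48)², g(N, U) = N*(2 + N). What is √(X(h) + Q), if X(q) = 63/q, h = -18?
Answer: √145910/2 ≈ 190.99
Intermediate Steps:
Q = 36481 (Q = (11*(2 + 11) + 48)² = (11*13 + 48)² = (143 + 48)² = 191² = 36481)
√(X(h) + Q) = √(63/(-18) + 36481) = √(63*(-1/18) + 36481) = √(-7/2 + 36481) = √(72955/2) = √145910/2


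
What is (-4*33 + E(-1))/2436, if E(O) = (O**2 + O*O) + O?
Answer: -131/2436 ≈ -0.053777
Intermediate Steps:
E(O) = O + 2*O**2 (E(O) = (O**2 + O**2) + O = 2*O**2 + O = O + 2*O**2)
(-4*33 + E(-1))/2436 = (-4*33 - (1 + 2*(-1)))/2436 = (-132 - (1 - 2))*(1/2436) = (-132 - 1*(-1))*(1/2436) = (-132 + 1)*(1/2436) = -131*1/2436 = -131/2436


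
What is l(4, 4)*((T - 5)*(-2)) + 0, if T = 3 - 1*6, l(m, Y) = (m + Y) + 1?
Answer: 144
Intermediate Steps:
l(m, Y) = 1 + Y + m (l(m, Y) = (Y + m) + 1 = 1 + Y + m)
T = -3 (T = 3 - 6 = -3)
l(4, 4)*((T - 5)*(-2)) + 0 = (1 + 4 + 4)*((-3 - 5)*(-2)) + 0 = 9*(-8*(-2)) + 0 = 9*16 + 0 = 144 + 0 = 144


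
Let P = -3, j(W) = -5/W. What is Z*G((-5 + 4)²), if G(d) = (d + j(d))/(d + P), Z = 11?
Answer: 22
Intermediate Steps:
G(d) = (d - 5/d)/(-3 + d) (G(d) = (d - 5/d)/(d - 3) = (d - 5/d)/(-3 + d))
Z*G((-5 + 4)²) = 11*((-5 + ((-5 + 4)²)²)/(((-5 + 4)²)*(-3 + (-5 + 4)²))) = 11*((-5 + ((-1)²)²)/(((-1)²)*(-3 + (-1)²))) = 11*((-5 + 1²)/(1*(-3 + 1))) = 11*(1*(-5 + 1)/(-2)) = 11*(1*(-½)*(-4)) = 11*2 = 22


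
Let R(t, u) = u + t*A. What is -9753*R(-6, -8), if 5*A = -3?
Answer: 214566/5 ≈ 42913.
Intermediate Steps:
A = -3/5 (A = (1/5)*(-3) = -3/5 ≈ -0.60000)
R(t, u) = u - 3*t/5 (R(t, u) = u + t*(-3/5) = u - 3*t/5)
-9753*R(-6, -8) = -9753*(-8 - 3/5*(-6)) = -9753*(-8 + 18/5) = -9753*(-22/5) = 214566/5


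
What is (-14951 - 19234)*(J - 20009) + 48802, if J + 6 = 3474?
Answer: 565502887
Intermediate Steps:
J = 3468 (J = -6 + 3474 = 3468)
(-14951 - 19234)*(J - 20009) + 48802 = (-14951 - 19234)*(3468 - 20009) + 48802 = -34185*(-16541) + 48802 = 565454085 + 48802 = 565502887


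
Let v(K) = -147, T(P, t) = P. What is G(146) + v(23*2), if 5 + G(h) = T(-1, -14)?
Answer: -153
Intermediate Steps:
G(h) = -6 (G(h) = -5 - 1 = -6)
G(146) + v(23*2) = -6 - 147 = -153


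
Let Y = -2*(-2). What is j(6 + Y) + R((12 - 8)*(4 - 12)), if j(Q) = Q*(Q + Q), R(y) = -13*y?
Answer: 616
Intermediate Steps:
Y = 4
j(Q) = 2*Q² (j(Q) = Q*(2*Q) = 2*Q²)
j(6 + Y) + R((12 - 8)*(4 - 12)) = 2*(6 + 4)² - 13*(12 - 8)*(4 - 12) = 2*10² - 52*(-8) = 2*100 - 13*(-32) = 200 + 416 = 616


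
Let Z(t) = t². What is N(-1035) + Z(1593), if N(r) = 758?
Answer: 2538407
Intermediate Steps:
N(-1035) + Z(1593) = 758 + 1593² = 758 + 2537649 = 2538407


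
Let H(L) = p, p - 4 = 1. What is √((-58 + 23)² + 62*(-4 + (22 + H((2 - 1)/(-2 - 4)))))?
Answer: √2651 ≈ 51.488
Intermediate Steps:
p = 5 (p = 4 + 1 = 5)
H(L) = 5
√((-58 + 23)² + 62*(-4 + (22 + H((2 - 1)/(-2 - 4))))) = √((-58 + 23)² + 62*(-4 + (22 + 5))) = √((-35)² + 62*(-4 + 27)) = √(1225 + 62*23) = √(1225 + 1426) = √2651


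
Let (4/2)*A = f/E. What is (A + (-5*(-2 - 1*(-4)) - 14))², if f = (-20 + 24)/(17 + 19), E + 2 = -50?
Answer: 504676225/876096 ≈ 576.05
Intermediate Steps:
E = -52 (E = -2 - 50 = -52)
f = ⅑ (f = 4/36 = 4*(1/36) = ⅑ ≈ 0.11111)
A = -1/936 (A = ((⅑)/(-52))/2 = ((⅑)*(-1/52))/2 = (½)*(-1/468) = -1/936 ≈ -0.0010684)
(A + (-5*(-2 - 1*(-4)) - 14))² = (-1/936 + (-5*(-2 - 1*(-4)) - 14))² = (-1/936 + (-5*(-2 + 4) - 14))² = (-1/936 + (-5*2 - 14))² = (-1/936 + (-10 - 14))² = (-1/936 - 24)² = (-22465/936)² = 504676225/876096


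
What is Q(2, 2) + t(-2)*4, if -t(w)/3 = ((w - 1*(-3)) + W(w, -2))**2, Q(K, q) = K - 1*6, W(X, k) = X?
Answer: -16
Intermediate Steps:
Q(K, q) = -6 + K (Q(K, q) = K - 6 = -6 + K)
t(w) = -3*(3 + 2*w)**2 (t(w) = -3*((w - 1*(-3)) + w)**2 = -3*((w + 3) + w)**2 = -3*((3 + w) + w)**2 = -3*(3 + 2*w)**2)
Q(2, 2) + t(-2)*4 = (-6 + 2) - 3*(3 + 2*(-2))**2*4 = -4 - 3*(3 - 4)**2*4 = -4 - 3*(-1)**2*4 = -4 - 3*1*4 = -4 - 3*4 = -4 - 12 = -16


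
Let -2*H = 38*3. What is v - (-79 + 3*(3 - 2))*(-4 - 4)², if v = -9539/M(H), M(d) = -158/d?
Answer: 224789/158 ≈ 1422.7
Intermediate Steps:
H = -57 (H = -19*3 = -½*114 = -57)
v = -543723/158 (v = -9539/((-158/(-57))) = -9539/((-158*(-1/57))) = -9539/158/57 = -9539*57/158 = -543723/158 ≈ -3441.3)
v - (-79 + 3*(3 - 2))*(-4 - 4)² = -543723/158 - (-79 + 3*(3 - 2))*(-4 - 4)² = -543723/158 - (-79 + 3*1)*(-8)² = -543723/158 - (-79 + 3)*64 = -543723/158 - (-76)*64 = -543723/158 - 1*(-4864) = -543723/158 + 4864 = 224789/158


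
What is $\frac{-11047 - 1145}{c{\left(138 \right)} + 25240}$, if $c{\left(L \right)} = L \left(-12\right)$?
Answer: $- \frac{381}{737} \approx -0.51696$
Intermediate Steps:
$c{\left(L \right)} = - 12 L$
$\frac{-11047 - 1145}{c{\left(138 \right)} + 25240} = \frac{-11047 - 1145}{\left(-12\right) 138 + 25240} = - \frac{12192}{-1656 + 25240} = - \frac{12192}{23584} = \left(-12192\right) \frac{1}{23584} = - \frac{381}{737}$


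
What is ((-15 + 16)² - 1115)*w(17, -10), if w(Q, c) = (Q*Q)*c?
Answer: 3219460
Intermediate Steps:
w(Q, c) = c*Q² (w(Q, c) = Q²*c = c*Q²)
((-15 + 16)² - 1115)*w(17, -10) = ((-15 + 16)² - 1115)*(-10*17²) = (1² - 1115)*(-10*289) = (1 - 1115)*(-2890) = -1114*(-2890) = 3219460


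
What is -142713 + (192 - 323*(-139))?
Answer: -97624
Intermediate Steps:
-142713 + (192 - 323*(-139)) = -142713 + (192 + 44897) = -142713 + 45089 = -97624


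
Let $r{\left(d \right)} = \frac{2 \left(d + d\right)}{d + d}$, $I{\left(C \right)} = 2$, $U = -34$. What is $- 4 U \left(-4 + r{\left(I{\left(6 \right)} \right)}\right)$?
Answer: $-272$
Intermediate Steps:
$r{\left(d \right)} = 2$ ($r{\left(d \right)} = \frac{2 \cdot 2 d}{2 d} = \frac{1}{2 d} 4 d = 2$)
$- 4 U \left(-4 + r{\left(I{\left(6 \right)} \right)}\right) = \left(-4\right) \left(-34\right) \left(-4 + 2\right) = 136 \left(-2\right) = -272$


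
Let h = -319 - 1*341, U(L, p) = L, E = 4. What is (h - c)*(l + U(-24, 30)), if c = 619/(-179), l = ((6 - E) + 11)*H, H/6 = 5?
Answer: -43012686/179 ≈ -2.4029e+5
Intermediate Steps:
H = 30 (H = 6*5 = 30)
l = 390 (l = ((6 - 1*4) + 11)*30 = ((6 - 4) + 11)*30 = (2 + 11)*30 = 13*30 = 390)
h = -660 (h = -319 - 341 = -660)
c = -619/179 (c = 619*(-1/179) = -619/179 ≈ -3.4581)
(h - c)*(l + U(-24, 30)) = (-660 - 1*(-619/179))*(390 - 24) = (-660 + 619/179)*366 = -117521/179*366 = -43012686/179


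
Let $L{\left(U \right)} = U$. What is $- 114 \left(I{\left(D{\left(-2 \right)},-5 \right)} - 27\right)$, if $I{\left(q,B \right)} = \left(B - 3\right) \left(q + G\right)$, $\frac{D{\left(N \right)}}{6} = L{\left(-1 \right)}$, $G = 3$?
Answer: $342$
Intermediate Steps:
$D{\left(N \right)} = -6$ ($D{\left(N \right)} = 6 \left(-1\right) = -6$)
$I{\left(q,B \right)} = \left(-3 + B\right) \left(3 + q\right)$ ($I{\left(q,B \right)} = \left(B - 3\right) \left(q + 3\right) = \left(-3 + B\right) \left(3 + q\right)$)
$- 114 \left(I{\left(D{\left(-2 \right)},-5 \right)} - 27\right) = - 114 \left(\left(-9 - -18 + 3 \left(-5\right) - -30\right) - 27\right) = - 114 \left(\left(-9 + 18 - 15 + 30\right) - 27\right) = - 114 \left(24 - 27\right) = \left(-114\right) \left(-3\right) = 342$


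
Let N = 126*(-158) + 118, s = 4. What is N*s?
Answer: -79160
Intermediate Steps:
N = -19790 (N = -19908 + 118 = -19790)
N*s = -19790*4 = -79160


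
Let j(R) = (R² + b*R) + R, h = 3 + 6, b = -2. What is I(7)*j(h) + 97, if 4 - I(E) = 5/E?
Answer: 2335/7 ≈ 333.57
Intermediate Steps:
I(E) = 4 - 5/E
h = 9
j(R) = R² - R (j(R) = (R² - 2*R) + R = R² - R)
I(7)*j(h) + 97 = (4 - 5/7)*(9*(-1 + 9)) + 97 = (4 - 5*⅐)*(9*8) + 97 = (4 - 5/7)*72 + 97 = (23/7)*72 + 97 = 1656/7 + 97 = 2335/7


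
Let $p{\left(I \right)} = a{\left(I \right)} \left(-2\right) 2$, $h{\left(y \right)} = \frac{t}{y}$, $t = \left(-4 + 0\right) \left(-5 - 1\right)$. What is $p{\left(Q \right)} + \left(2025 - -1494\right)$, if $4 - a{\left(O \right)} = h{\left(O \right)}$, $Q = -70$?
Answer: $\frac{122557}{35} \approx 3501.6$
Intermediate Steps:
$t = 24$ ($t = \left(-4\right) \left(-6\right) = 24$)
$h{\left(y \right)} = \frac{24}{y}$
$a{\left(O \right)} = 4 - \frac{24}{O}$
$p{\left(I \right)} = -16 + \frac{96}{I}$ ($p{\left(I \right)} = \left(4 - \frac{24}{I}\right) \left(-2\right) 2 = \left(-8 + \frac{48}{I}\right) 2 = -16 + \frac{96}{I}$)
$p{\left(Q \right)} + \left(2025 - -1494\right) = \left(-16 + \frac{96}{-70}\right) + \left(2025 - -1494\right) = \left(-16 + 96 \left(- \frac{1}{70}\right)\right) + \left(2025 + 1494\right) = \left(-16 - \frac{48}{35}\right) + 3519 = - \frac{608}{35} + 3519 = \frac{122557}{35}$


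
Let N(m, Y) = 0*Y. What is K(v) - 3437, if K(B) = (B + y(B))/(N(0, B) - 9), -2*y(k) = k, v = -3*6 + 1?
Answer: -61849/18 ≈ -3436.1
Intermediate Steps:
N(m, Y) = 0
v = -17 (v = -18 + 1 = -17)
y(k) = -k/2
K(B) = -B/18 (K(B) = (B - B/2)/(0 - 9) = (B/2)/(-9) = (B/2)*(-⅑) = -B/18)
K(v) - 3437 = -1/18*(-17) - 3437 = 17/18 - 3437 = -61849/18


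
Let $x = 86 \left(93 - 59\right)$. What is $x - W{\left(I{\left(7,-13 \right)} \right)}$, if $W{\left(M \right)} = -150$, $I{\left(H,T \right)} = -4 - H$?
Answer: $3074$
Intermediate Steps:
$x = 2924$ ($x = 86 \cdot 34 = 2924$)
$x - W{\left(I{\left(7,-13 \right)} \right)} = 2924 - -150 = 2924 + 150 = 3074$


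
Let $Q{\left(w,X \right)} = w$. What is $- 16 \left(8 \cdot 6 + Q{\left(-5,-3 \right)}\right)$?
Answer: $-688$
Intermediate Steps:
$- 16 \left(8 \cdot 6 + Q{\left(-5,-3 \right)}\right) = - 16 \left(8 \cdot 6 - 5\right) = - 16 \left(48 - 5\right) = \left(-16\right) 43 = -688$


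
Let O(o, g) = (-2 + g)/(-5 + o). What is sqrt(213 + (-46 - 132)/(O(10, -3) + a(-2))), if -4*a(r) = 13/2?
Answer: sqrt(123837)/21 ≈ 16.757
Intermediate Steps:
a(r) = -13/8 (a(r) = -13/(4*2) = -1/4*13/2 = -13/8)
O(o, g) = (-2 + g)/(-5 + o)
sqrt(213 + (-46 - 132)/(O(10, -3) + a(-2))) = sqrt(213 + (-46 - 132)/((-2 - 3)/(-5 + 10) - 13/8)) = sqrt(213 - 178/(-5/5 - 13/8)) = sqrt(213 - 178/((1/5)*(-5) - 13/8)) = sqrt(213 - 178/(-1 - 13/8)) = sqrt(213 - 178/(-21/8)) = sqrt(213 - 178*(-8/21)) = sqrt(213 + 1424/21) = sqrt(5897/21) = sqrt(123837)/21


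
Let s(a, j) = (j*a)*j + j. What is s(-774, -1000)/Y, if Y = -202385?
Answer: 154800200/40477 ≈ 3824.4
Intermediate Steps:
s(a, j) = j + a*j² (s(a, j) = (a*j)*j + j = a*j² + j = j + a*j²)
s(-774, -1000)/Y = -1000*(1 - 774*(-1000))/(-202385) = -1000*(1 + 774000)*(-1/202385) = -1000*774001*(-1/202385) = -774001000*(-1/202385) = 154800200/40477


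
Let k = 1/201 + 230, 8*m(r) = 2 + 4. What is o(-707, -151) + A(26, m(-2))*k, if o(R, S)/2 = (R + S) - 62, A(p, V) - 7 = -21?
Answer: -1017074/201 ≈ -5060.1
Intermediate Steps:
m(r) = ¾ (m(r) = (2 + 4)/8 = (⅛)*6 = ¾)
A(p, V) = -14 (A(p, V) = 7 - 21 = -14)
o(R, S) = -124 + 2*R + 2*S (o(R, S) = 2*((R + S) - 62) = 2*(-62 + R + S) = -124 + 2*R + 2*S)
k = 46231/201 (k = 1/201 + 230 = 46231/201 ≈ 230.00)
o(-707, -151) + A(26, m(-2))*k = (-124 + 2*(-707) + 2*(-151)) - 14*46231/201 = (-124 - 1414 - 302) - 647234/201 = -1840 - 647234/201 = -1017074/201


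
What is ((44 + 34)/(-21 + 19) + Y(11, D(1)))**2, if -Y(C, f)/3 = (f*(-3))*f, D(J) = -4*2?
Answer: 288369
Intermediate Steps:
D(J) = -8
Y(C, f) = 9*f**2 (Y(C, f) = -3*f*(-3)*f = -3*(-3*f)*f = -(-9)*f**2 = 9*f**2)
((44 + 34)/(-21 + 19) + Y(11, D(1)))**2 = ((44 + 34)/(-21 + 19) + 9*(-8)**2)**2 = (78/(-2) + 9*64)**2 = (78*(-1/2) + 576)**2 = (-39 + 576)**2 = 537**2 = 288369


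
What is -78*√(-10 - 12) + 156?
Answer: 156 - 78*I*√22 ≈ 156.0 - 365.85*I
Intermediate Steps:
-78*√(-10 - 12) + 156 = -78*I*√22 + 156 = 156 - 78*I*√22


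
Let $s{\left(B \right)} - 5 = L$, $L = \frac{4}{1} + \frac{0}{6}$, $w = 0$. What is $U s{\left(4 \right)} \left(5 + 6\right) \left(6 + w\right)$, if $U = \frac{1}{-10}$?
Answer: $- \frac{297}{5} \approx -59.4$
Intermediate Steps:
$U = - \frac{1}{10} \approx -0.1$
$L = 4$ ($L = 4 \cdot 1 + 0 \cdot \frac{1}{6} = 4 + 0 = 4$)
$s{\left(B \right)} = 9$ ($s{\left(B \right)} = 5 + 4 = 9$)
$U s{\left(4 \right)} \left(5 + 6\right) \left(6 + w\right) = \left(- \frac{1}{10}\right) 9 \left(5 + 6\right) \left(6 + 0\right) = - \frac{9 \cdot 11 \cdot 6}{10} = \left(- \frac{9}{10}\right) 66 = - \frac{297}{5}$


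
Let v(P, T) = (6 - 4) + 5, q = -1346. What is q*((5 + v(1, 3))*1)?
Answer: -16152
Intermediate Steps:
v(P, T) = 7 (v(P, T) = 2 + 5 = 7)
q*((5 + v(1, 3))*1) = -1346*(5 + 7) = -16152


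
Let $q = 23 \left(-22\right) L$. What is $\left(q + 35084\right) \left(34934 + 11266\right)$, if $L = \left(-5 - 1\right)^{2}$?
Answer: $779301600$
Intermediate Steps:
$L = 36$ ($L = \left(-6\right)^{2} = 36$)
$q = -18216$ ($q = 23 \left(-22\right) 36 = \left(-506\right) 36 = -18216$)
$\left(q + 35084\right) \left(34934 + 11266\right) = \left(-18216 + 35084\right) \left(34934 + 11266\right) = 16868 \cdot 46200 = 779301600$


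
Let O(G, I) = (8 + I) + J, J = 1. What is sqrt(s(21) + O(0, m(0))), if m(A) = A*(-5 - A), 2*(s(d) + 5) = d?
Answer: sqrt(58)/2 ≈ 3.8079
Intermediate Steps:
s(d) = -5 + d/2
O(G, I) = 9 + I (O(G, I) = (8 + I) + 1 = 9 + I)
sqrt(s(21) + O(0, m(0))) = sqrt((-5 + (1/2)*21) + (9 - 1*0*(5 + 0))) = sqrt((-5 + 21/2) + (9 - 1*0*5)) = sqrt(11/2 + (9 + 0)) = sqrt(11/2 + 9) = sqrt(29/2) = sqrt(58)/2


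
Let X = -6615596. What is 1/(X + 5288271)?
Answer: -1/1327325 ≈ -7.5339e-7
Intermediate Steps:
1/(X + 5288271) = 1/(-6615596 + 5288271) = 1/(-1327325) = -1/1327325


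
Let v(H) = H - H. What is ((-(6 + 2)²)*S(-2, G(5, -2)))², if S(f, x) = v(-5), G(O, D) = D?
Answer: 0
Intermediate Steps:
v(H) = 0
S(f, x) = 0
((-(6 + 2)²)*S(-2, G(5, -2)))² = (-(6 + 2)²*0)² = (-1*8²*0)² = (-1*64*0)² = (-64*0)² = 0² = 0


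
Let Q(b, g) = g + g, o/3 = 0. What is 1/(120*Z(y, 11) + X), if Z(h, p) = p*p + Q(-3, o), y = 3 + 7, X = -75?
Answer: 1/14445 ≈ 6.9228e-5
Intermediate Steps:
o = 0 (o = 3*0 = 0)
Q(b, g) = 2*g
y = 10
Z(h, p) = p² (Z(h, p) = p*p + 2*0 = p² + 0 = p²)
1/(120*Z(y, 11) + X) = 1/(120*11² - 75) = 1/(120*121 - 75) = 1/(14520 - 75) = 1/14445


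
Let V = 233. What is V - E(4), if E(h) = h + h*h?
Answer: 213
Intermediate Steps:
E(h) = h + h²
V - E(4) = 233 - 4*(1 + 4) = 233 - 4*5 = 233 - 1*20 = 233 - 20 = 213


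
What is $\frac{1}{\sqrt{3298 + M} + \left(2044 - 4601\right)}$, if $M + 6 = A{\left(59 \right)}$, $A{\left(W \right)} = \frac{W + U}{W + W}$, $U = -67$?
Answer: $- \frac{150863}{385562467} - \frac{4 \sqrt{716201}}{385562467} \approx -0.00040006$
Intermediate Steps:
$A{\left(W \right)} = \frac{-67 + W}{2 W}$ ($A{\left(W \right)} = \frac{W - 67}{W + W} = \frac{-67 + W}{2 W}$)
$M = - \frac{358}{59}$ ($M = -6 + \frac{-67 + 59}{2 \cdot 59} = -6 + \frac{1}{2} \cdot \frac{1}{59} \left(-8\right) = -6 - \frac{4}{59} = - \frac{358}{59} \approx -6.0678$)
$\frac{1}{\sqrt{3298 + M} + \left(2044 - 4601\right)} = \frac{1}{\sqrt{3298 - \frac{358}{59}} + \left(2044 - 4601\right)} = \frac{1}{\sqrt{\frac{194224}{59}} - 2557} = \frac{1}{\frac{4 \sqrt{716201}}{59} - 2557} = \frac{1}{-2557 + \frac{4 \sqrt{716201}}{59}}$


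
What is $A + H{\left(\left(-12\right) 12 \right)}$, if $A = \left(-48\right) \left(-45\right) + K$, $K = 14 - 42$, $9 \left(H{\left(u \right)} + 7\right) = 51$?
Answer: $\frac{6392}{3} \approx 2130.7$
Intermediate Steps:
$H{\left(u \right)} = - \frac{4}{3}$ ($H{\left(u \right)} = -7 + \frac{1}{9} \cdot 51 = -7 + \frac{17}{3} = - \frac{4}{3}$)
$K = -28$
$A = 2132$ ($A = \left(-48\right) \left(-45\right) - 28 = 2160 - 28 = 2132$)
$A + H{\left(\left(-12\right) 12 \right)} = 2132 - \frac{4}{3} = \frac{6392}{3}$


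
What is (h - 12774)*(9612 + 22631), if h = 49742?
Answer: 1191959224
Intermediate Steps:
(h - 12774)*(9612 + 22631) = (49742 - 12774)*(9612 + 22631) = 36968*32243 = 1191959224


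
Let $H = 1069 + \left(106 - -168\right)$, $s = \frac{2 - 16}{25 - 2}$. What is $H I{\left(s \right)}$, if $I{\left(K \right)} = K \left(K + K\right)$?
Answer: $\frac{526456}{529} \approx 995.19$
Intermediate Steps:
$s = - \frac{14}{23} \approx -0.6087$
$H = 1343$ ($H = 1069 + \left(106 + 168\right) = 1069 + 274 = 1343$)
$I{\left(K \right)} = 2 K^{2}$ ($I{\left(K \right)} = K 2 K = 2 K^{2}$)
$H I{\left(s \right)} = 1343 \cdot 2 \left(- \frac{14}{23}\right)^{2} = 1343 \cdot 2 \cdot \frac{196}{529} = 1343 \cdot \frac{392}{529} = \frac{526456}{529}$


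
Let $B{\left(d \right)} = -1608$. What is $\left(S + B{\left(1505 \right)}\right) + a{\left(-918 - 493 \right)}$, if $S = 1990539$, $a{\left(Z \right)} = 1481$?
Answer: $1990412$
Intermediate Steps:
$\left(S + B{\left(1505 \right)}\right) + a{\left(-918 - 493 \right)} = \left(1990539 - 1608\right) + 1481 = 1988931 + 1481 = 1990412$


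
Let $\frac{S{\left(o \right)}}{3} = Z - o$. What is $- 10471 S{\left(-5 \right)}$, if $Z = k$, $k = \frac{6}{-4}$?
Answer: $- \frac{219891}{2} \approx -1.0995 \cdot 10^{5}$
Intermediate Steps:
$k = - \frac{3}{2}$ ($k = 6 \left(- \frac{1}{4}\right) = - \frac{3}{2} \approx -1.5$)
$Z = - \frac{3}{2} \approx -1.5$
$S{\left(o \right)} = - \frac{9}{2} - 3 o$ ($S{\left(o \right)} = 3 \left(- \frac{3}{2} - o\right) = - \frac{9}{2} - 3 o$)
$- 10471 S{\left(-5 \right)} = - 10471 \left(- \frac{9}{2} - -15\right) = - 10471 \left(- \frac{9}{2} + 15\right) = \left(-10471\right) \frac{21}{2} = - \frac{219891}{2}$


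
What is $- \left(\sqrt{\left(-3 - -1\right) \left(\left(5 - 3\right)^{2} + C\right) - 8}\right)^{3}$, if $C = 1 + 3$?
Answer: $48 i \sqrt{6} \approx 117.58 i$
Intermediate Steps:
$C = 4$
$- \left(\sqrt{\left(-3 - -1\right) \left(\left(5 - 3\right)^{2} + C\right) - 8}\right)^{3} = - \left(\sqrt{\left(-3 - -1\right) \left(\left(5 - 3\right)^{2} + 4\right) - 8}\right)^{3} = - \left(\sqrt{\left(-3 + \left(-1 + 2\right)\right) \left(2^{2} + 4\right) - 8}\right)^{3} = - \left(\sqrt{\left(-3 + 1\right) \left(4 + 4\right) - 8}\right)^{3} = - \left(\sqrt{\left(-2\right) 8 - 8}\right)^{3} = - \left(\sqrt{-16 - 8}\right)^{3} = - \left(\sqrt{-24}\right)^{3} = - \left(2 i \sqrt{6}\right)^{3} = - \left(-48\right) i \sqrt{6} = 48 i \sqrt{6}$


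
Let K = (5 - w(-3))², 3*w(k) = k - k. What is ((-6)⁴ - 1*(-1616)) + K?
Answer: 2937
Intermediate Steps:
w(k) = 0 (w(k) = (k - k)/3 = (⅓)*0 = 0)
K = 25 (K = (5 - 1*0)² = (5 + 0)² = 5² = 25)
((-6)⁴ - 1*(-1616)) + K = ((-6)⁴ - 1*(-1616)) + 25 = (1296 + 1616) + 25 = 2912 + 25 = 2937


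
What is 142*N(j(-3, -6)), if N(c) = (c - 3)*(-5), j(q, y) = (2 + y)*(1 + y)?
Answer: -12070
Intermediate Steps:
j(q, y) = (1 + y)*(2 + y)
N(c) = 15 - 5*c (N(c) = (-3 + c)*(-5) = 15 - 5*c)
142*N(j(-3, -6)) = 142*(15 - 5*(2 + (-6)² + 3*(-6))) = 142*(15 - 5*(2 + 36 - 18)) = 142*(15 - 5*20) = 142*(15 - 100) = 142*(-85) = -12070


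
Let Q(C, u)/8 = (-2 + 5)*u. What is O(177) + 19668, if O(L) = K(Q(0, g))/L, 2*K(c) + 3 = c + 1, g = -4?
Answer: 3481187/177 ≈ 19668.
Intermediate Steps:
Q(C, u) = 24*u (Q(C, u) = 8*((-2 + 5)*u) = 8*(3*u) = 24*u)
K(c) = -1 + c/2 (K(c) = -3/2 + (c + 1)/2 = -3/2 + (1 + c)/2 = -3/2 + (1/2 + c/2) = -1 + c/2)
O(L) = -49/L (O(L) = (-1 + (24*(-4))/2)/L = (-1 + (1/2)*(-96))/L = (-1 - 48)/L = -49/L)
O(177) + 19668 = -49/177 + 19668 = 3481187/177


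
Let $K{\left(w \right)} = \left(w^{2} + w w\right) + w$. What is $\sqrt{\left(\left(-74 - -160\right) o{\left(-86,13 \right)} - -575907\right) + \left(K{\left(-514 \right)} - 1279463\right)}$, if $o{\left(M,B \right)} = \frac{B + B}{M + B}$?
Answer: $\frac{7 i \sqrt{19109210}}{73} \approx 419.18 i$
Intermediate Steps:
$K{\left(w \right)} = w + 2 w^{2}$ ($K{\left(w \right)} = \left(w^{2} + w^{2}\right) + w = 2 w^{2} + w = w + 2 w^{2}$)
$o{\left(M,B \right)} = \frac{2 B}{B + M}$
$\sqrt{\left(\left(-74 - -160\right) o{\left(-86,13 \right)} - -575907\right) + \left(K{\left(-514 \right)} - 1279463\right)} = \sqrt{\left(\left(-74 - -160\right) 2 \cdot 13 \frac{1}{13 - 86} - -575907\right) - \left(1279463 + 514 \left(1 + 2 \left(-514\right)\right)\right)} = \sqrt{\left(\left(-74 + 160\right) 2 \cdot 13 \frac{1}{-73} + 575907\right) - \left(1279463 + 514 \left(1 - 1028\right)\right)} = \sqrt{\left(86 \cdot 2 \cdot 13 \left(- \frac{1}{73}\right) + 575907\right) - 751585} = \sqrt{\left(86 \left(- \frac{26}{73}\right) + 575907\right) + \left(527878 - 1279463\right)} = \sqrt{\left(- \frac{2236}{73} + 575907\right) - 751585} = \sqrt{\frac{42038975}{73} - 751585} = \sqrt{- \frac{12826730}{73}} = \frac{7 i \sqrt{19109210}}{73}$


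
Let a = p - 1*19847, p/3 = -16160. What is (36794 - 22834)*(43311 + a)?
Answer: -349223360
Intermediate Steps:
p = -48480 (p = 3*(-16160) = -48480)
a = -68327 (a = -48480 - 1*19847 = -48480 - 19847 = -68327)
(36794 - 22834)*(43311 + a) = (36794 - 22834)*(43311 - 68327) = 13960*(-25016) = -349223360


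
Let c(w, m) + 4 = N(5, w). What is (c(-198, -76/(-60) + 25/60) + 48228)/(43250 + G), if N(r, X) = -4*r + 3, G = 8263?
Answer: 16069/17171 ≈ 0.93582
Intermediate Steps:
N(r, X) = 3 - 4*r
c(w, m) = -21 (c(w, m) = -4 + (3 - 4*5) = -4 + (3 - 20) = -4 - 17 = -21)
(c(-198, -76/(-60) + 25/60) + 48228)/(43250 + G) = (-21 + 48228)/(43250 + 8263) = 48207/51513 = 48207*(1/51513) = 16069/17171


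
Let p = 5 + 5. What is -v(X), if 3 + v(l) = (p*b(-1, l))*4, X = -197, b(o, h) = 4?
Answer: -157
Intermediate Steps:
p = 10
v(l) = 157 (v(l) = -3 + (10*4)*4 = -3 + 40*4 = -3 + 160 = 157)
-v(X) = -1*157 = -157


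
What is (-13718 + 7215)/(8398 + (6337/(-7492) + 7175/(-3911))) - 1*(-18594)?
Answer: 4573804026386150/245993039269 ≈ 18593.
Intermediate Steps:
(-13718 + 7215)/(8398 + (6337/(-7492) + 7175/(-3911))) - 1*(-18594) = -6503/(8398 + (6337*(-1/7492) + 7175*(-1/3911))) + 18594 = -6503/(8398 + (-6337/7492 - 7175/3911)) + 18594 = -6503/(8398 - 78539107/29301212) + 18594 = -6503/245993039269/29301212 + 18594 = -6503*29301212/245993039269 + 18594 = -190545781636/245993039269 + 18594 = 4573804026386150/245993039269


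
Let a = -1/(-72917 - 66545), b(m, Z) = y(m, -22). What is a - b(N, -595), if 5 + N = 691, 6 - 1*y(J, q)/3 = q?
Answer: -11714807/139462 ≈ -84.000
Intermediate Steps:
y(J, q) = 18 - 3*q
N = 686 (N = -5 + 691 = 686)
b(m, Z) = 84 (b(m, Z) = 18 - 3*(-22) = 18 + 66 = 84)
a = 1/139462 (a = -1/(-139462) = -1*(-1/139462) = 1/139462 ≈ 7.1704e-6)
a - b(N, -595) = 1/139462 - 1*84 = 1/139462 - 84 = -11714807/139462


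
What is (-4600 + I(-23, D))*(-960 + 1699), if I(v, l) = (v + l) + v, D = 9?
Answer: -3426743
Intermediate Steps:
I(v, l) = l + 2*v (I(v, l) = (l + v) + v = l + 2*v)
(-4600 + I(-23, D))*(-960 + 1699) = (-4600 + (9 + 2*(-23)))*(-960 + 1699) = (-4600 + (9 - 46))*739 = (-4600 - 37)*739 = -4637*739 = -3426743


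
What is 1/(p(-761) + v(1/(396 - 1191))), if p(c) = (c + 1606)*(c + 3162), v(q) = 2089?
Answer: 1/2030934 ≈ 4.9238e-7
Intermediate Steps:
p(c) = (1606 + c)*(3162 + c)
1/(p(-761) + v(1/(396 - 1191))) = 1/((5078172 + (-761)² + 4768*(-761)) + 2089) = 1/((5078172 + 579121 - 3628448) + 2089) = 1/(2028845 + 2089) = 1/2030934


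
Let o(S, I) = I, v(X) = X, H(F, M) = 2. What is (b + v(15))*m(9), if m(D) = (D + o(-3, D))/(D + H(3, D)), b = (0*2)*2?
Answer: 270/11 ≈ 24.545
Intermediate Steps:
b = 0 (b = 0*2 = 0)
m(D) = 2*D/(2 + D) (m(D) = (D + D)/(D + 2) = (2*D)/(2 + D) = 2*D/(2 + D))
(b + v(15))*m(9) = (0 + 15)*(2*9/(2 + 9)) = 15*(2*9/11) = 15*(2*9*(1/11)) = 15*(18/11) = 270/11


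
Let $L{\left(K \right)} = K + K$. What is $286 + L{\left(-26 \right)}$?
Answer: $234$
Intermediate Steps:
$L{\left(K \right)} = 2 K$
$286 + L{\left(-26 \right)} = 286 + 2 \left(-26\right) = 286 - 52 = 234$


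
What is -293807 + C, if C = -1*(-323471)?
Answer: 29664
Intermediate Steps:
C = 323471
-293807 + C = -293807 + 323471 = 29664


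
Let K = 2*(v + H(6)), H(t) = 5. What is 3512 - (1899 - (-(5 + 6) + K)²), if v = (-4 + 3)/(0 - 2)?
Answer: 1613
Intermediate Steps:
v = ½ (v = -1/(-2) = -1*(-½) = ½ ≈ 0.50000)
K = 11 (K = 2*(½ + 5) = 2*(11/2) = 11)
3512 - (1899 - (-(5 + 6) + K)²) = 3512 - (1899 - (-(5 + 6) + 11)²) = 3512 - (1899 - (-1*11 + 11)²) = 3512 - (1899 - (-11 + 11)²) = 3512 - (1899 - 1*0²) = 3512 - (1899 - 1*0) = 3512 - (1899 + 0) = 3512 - 1*1899 = 3512 - 1899 = 1613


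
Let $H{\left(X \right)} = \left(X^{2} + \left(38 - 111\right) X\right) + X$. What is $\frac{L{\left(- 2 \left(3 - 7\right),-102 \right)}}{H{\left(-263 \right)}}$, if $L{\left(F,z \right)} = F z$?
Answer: $- \frac{816}{88105} \approx -0.0092617$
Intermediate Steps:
$H{\left(X \right)} = X^{2} - 72 X$ ($H{\left(X \right)} = \left(X^{2} - 73 X\right) + X = X^{2} - 72 X$)
$\frac{L{\left(- 2 \left(3 - 7\right),-102 \right)}}{H{\left(-263 \right)}} = \frac{- 2 \left(3 - 7\right) \left(-102\right)}{\left(-263\right) \left(-72 - 263\right)} = \frac{\left(-2\right) \left(-4\right) \left(-102\right)}{\left(-263\right) \left(-335\right)} = \frac{8 \left(-102\right)}{88105} = \left(-816\right) \frac{1}{88105} = - \frac{816}{88105}$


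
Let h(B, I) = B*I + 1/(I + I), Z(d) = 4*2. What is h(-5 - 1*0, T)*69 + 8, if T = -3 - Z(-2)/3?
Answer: 66535/34 ≈ 1956.9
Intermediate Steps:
Z(d) = 8
T = -17/3 (T = -3 - 8/3 = -17/3 ≈ -5.6667)
h(B, I) = 1/(2*I) + B*I (h(B, I) = B*I + 1/(2*I) = 1/(2*I) + B*I)
h(-5 - 1*0, T)*69 + 8 = (1/(2*(-17/3)) + (-5 - 1*0)*(-17/3))*69 + 8 = ((½)*(-3/17) + (-5 + 0)*(-17/3))*69 + 8 = (-3/34 - 5*(-17/3))*69 + 8 = (-3/34 + 85/3)*69 + 8 = (2881/102)*69 + 8 = 66263/34 + 8 = 66535/34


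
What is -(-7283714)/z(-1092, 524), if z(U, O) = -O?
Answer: -3641857/262 ≈ -13900.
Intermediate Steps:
-(-7283714)/z(-1092, 524) = -(-7283714)/((-1*524)) = -(-7283714)/(-524) = -(-7283714)*(-1)/524 = -1*3641857/262 = -3641857/262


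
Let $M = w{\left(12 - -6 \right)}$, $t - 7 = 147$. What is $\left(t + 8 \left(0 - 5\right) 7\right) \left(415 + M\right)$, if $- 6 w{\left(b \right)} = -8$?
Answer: $-52458$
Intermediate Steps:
$t = 154$ ($t = 7 + 147 = 154$)
$w{\left(b \right)} = \frac{4}{3}$ ($w{\left(b \right)} = \left(- \frac{1}{6}\right) \left(-8\right) = \frac{4}{3}$)
$M = \frac{4}{3} \approx 1.3333$
$\left(t + 8 \left(0 - 5\right) 7\right) \left(415 + M\right) = \left(154 + 8 \left(0 - 5\right) 7\right) \left(415 + \frac{4}{3}\right) = \left(154 + 8 \left(0 - 5\right) 7\right) \frac{1249}{3} = \left(154 + 8 \left(-5\right) 7\right) \frac{1249}{3} = \left(154 - 280\right) \frac{1249}{3} = \left(-126\right) \frac{1249}{3} = -52458$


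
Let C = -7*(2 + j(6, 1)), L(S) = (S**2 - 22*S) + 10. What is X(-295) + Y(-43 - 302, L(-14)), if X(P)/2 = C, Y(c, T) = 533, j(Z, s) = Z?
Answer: 421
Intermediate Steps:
L(S) = 10 + S**2 - 22*S
C = -56 (C = -7*(2 + 6) = -7*8 = -56)
X(P) = -112 (X(P) = 2*(-56) = -112)
X(-295) + Y(-43 - 302, L(-14)) = -112 + 533 = 421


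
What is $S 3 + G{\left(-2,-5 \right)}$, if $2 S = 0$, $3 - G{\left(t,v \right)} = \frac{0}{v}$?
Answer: $3$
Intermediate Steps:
$G{\left(t,v \right)} = 3$ ($G{\left(t,v \right)} = 3 - \frac{0}{v} = 3 - 0 = 3 + 0 = 3$)
$S = 0$ ($S = \frac{1}{2} \cdot 0 = 0$)
$S 3 + G{\left(-2,-5 \right)} = 0 \cdot 3 + 3 = 0 + 3 = 3$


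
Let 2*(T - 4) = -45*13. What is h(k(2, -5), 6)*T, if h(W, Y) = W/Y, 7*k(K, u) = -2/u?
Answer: -577/210 ≈ -2.7476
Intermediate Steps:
k(K, u) = -2/(7*u) (k(K, u) = (-2/u)/7 = -2/(7*u))
T = -577/2 (T = 4 + (-45*13)/2 = 4 + (½)*(-585) = 4 - 585/2 = -577/2 ≈ -288.50)
h(k(2, -5), 6)*T = (-2/7/(-5)/6)*(-577/2) = (-2/7*(-⅕)*(⅙))*(-577/2) = ((2/35)*(⅙))*(-577/2) = (1/105)*(-577/2) = -577/210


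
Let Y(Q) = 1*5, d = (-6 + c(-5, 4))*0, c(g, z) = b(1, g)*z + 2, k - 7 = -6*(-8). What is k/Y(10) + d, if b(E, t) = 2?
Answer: 11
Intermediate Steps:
k = 55 (k = 7 - 6*(-8) = 7 + 48 = 55)
c(g, z) = 2 + 2*z (c(g, z) = 2*z + 2 = 2 + 2*z)
d = 0 (d = (-6 + (2 + 2*4))*0 = (-6 + (2 + 8))*0 = (-6 + 10)*0 = 4*0 = 0)
Y(Q) = 5
k/Y(10) + d = 55/5 + 0 = 55*(⅕) + 0 = 11 + 0 = 11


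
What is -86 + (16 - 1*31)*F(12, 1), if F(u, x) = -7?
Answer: 19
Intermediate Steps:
-86 + (16 - 1*31)*F(12, 1) = -86 + (16 - 1*31)*(-7) = -86 + (16 - 31)*(-7) = -86 - 15*(-7) = -86 + 105 = 19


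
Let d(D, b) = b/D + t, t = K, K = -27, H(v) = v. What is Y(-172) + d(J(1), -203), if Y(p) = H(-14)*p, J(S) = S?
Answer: 2178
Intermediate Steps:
Y(p) = -14*p
t = -27
d(D, b) = -27 + b/D (d(D, b) = b/D - 27 = -27 + b/D)
Y(-172) + d(J(1), -203) = -14*(-172) + (-27 - 203/1) = 2408 + (-27 - 203*1) = 2408 + (-27 - 203) = 2408 - 230 = 2178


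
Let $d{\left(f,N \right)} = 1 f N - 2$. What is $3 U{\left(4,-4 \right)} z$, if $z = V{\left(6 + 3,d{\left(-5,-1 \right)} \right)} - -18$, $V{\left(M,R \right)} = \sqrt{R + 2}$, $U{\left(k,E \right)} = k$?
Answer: $216 + 12 \sqrt{5} \approx 242.83$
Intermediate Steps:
$d{\left(f,N \right)} = -2 + N f$ ($d{\left(f,N \right)} = f N - 2 = N f - 2 = -2 + N f$)
$V{\left(M,R \right)} = \sqrt{2 + R}$
$z = 18 + \sqrt{5}$ ($z = \sqrt{2 - -3} - -18 = \sqrt{2 + \left(-2 + 5\right)} + 18 = \sqrt{2 + 3} + 18 = \sqrt{5} + 18 = 18 + \sqrt{5} \approx 20.236$)
$3 U{\left(4,-4 \right)} z = 3 \cdot 4 \left(18 + \sqrt{5}\right) = 12 \left(18 + \sqrt{5}\right) = 216 + 12 \sqrt{5}$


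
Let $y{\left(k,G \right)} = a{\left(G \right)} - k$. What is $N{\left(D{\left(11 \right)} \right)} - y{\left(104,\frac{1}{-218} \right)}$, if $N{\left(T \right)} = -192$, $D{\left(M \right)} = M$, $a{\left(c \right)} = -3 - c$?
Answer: $- \frac{18531}{218} \approx -85.005$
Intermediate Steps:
$y{\left(k,G \right)} = -3 - G - k$ ($y{\left(k,G \right)} = \left(-3 - G\right) - k = -3 - G - k$)
$N{\left(D{\left(11 \right)} \right)} - y{\left(104,\frac{1}{-218} \right)} = -192 - \left(-3 - \frac{1}{-218} - 104\right) = -192 - \left(-3 - - \frac{1}{218} - 104\right) = -192 - \left(-3 + \frac{1}{218} - 104\right) = -192 - - \frac{23325}{218} = -192 + \frac{23325}{218} = - \frac{18531}{218}$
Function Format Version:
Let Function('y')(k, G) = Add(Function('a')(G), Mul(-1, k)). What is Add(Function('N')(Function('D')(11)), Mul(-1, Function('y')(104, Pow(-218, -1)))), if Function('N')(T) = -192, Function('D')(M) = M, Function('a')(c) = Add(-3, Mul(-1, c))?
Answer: Rational(-18531, 218) ≈ -85.005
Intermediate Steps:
Function('y')(k, G) = Add(-3, Mul(-1, G), Mul(-1, k)) (Function('y')(k, G) = Add(Add(-3, Mul(-1, G)), Mul(-1, k)) = Add(-3, Mul(-1, G), Mul(-1, k)))
Add(Function('N')(Function('D')(11)), Mul(-1, Function('y')(104, Pow(-218, -1)))) = Add(-192, Mul(-1, Add(-3, Mul(-1, Pow(-218, -1)), Mul(-1, 104)))) = Add(-192, Mul(-1, Add(-3, Mul(-1, Rational(-1, 218)), -104))) = Add(-192, Mul(-1, Add(-3, Rational(1, 218), -104))) = Add(-192, Mul(-1, Rational(-23325, 218))) = Add(-192, Rational(23325, 218)) = Rational(-18531, 218)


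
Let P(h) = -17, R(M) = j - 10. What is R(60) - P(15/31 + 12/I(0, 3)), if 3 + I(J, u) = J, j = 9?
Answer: 16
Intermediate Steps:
I(J, u) = -3 + J
R(M) = -1 (R(M) = 9 - 10 = -1)
R(60) - P(15/31 + 12/I(0, 3)) = -1 - 1*(-17) = -1 + 17 = 16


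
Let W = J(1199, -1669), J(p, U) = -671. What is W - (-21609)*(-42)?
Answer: -908249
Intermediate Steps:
W = -671
W - (-21609)*(-42) = -671 - (-21609)*(-42) = -671 - 1*907578 = -671 - 907578 = -908249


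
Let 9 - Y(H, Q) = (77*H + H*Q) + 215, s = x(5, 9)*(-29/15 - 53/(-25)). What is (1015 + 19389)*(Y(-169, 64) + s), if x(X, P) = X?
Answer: 7230341036/15 ≈ 4.8202e+8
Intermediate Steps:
s = 14/15 (s = 5*(-29/15 - 53/(-25)) = 5*(-29*1/15 - 53*(-1/25)) = 5*(-29/15 + 53/25) = 5*(14/75) = 14/15 ≈ 0.93333)
Y(H, Q) = -206 - 77*H - H*Q (Y(H, Q) = 9 - ((77*H + H*Q) + 215) = 9 - (215 + 77*H + H*Q) = 9 + (-215 - 77*H - H*Q) = -206 - 77*H - H*Q)
(1015 + 19389)*(Y(-169, 64) + s) = (1015 + 19389)*((-206 - 77*(-169) - 1*(-169)*64) + 14/15) = 20404*((-206 + 13013 + 10816) + 14/15) = 20404*(23623 + 14/15) = 20404*(354359/15) = 7230341036/15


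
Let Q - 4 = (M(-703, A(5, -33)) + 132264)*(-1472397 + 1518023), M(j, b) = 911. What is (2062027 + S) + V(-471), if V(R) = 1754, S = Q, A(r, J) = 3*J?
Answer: 6078306335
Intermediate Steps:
Q = 6076242554 (Q = 4 + (911 + 132264)*(-1472397 + 1518023) = 4 + 133175*45626 = 4 + 6076242550 = 6076242554)
S = 6076242554
(2062027 + S) + V(-471) = (2062027 + 6076242554) + 1754 = 6078304581 + 1754 = 6078306335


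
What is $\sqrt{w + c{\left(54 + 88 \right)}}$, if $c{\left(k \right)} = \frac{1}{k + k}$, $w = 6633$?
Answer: $\frac{\sqrt{133747883}}{142} \approx 81.443$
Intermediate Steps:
$c{\left(k \right)} = \frac{1}{2 k}$
$\sqrt{w + c{\left(54 + 88 \right)}} = \sqrt{6633 + \frac{1}{2 \left(54 + 88\right)}} = \sqrt{6633 + \frac{1}{2 \cdot 142}} = \sqrt{6633 + \frac{1}{2} \cdot \frac{1}{142}} = \sqrt{6633 + \frac{1}{284}} = \sqrt{\frac{1883773}{284}} = \frac{\sqrt{133747883}}{142}$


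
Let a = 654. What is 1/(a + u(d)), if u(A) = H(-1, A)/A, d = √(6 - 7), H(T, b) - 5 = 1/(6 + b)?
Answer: 24197/15825170 + 191*I/15825170 ≈ 0.001529 + 1.2069e-5*I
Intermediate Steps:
H(T, b) = 5 + 1/(6 + b)
d = I (d = √(-1) = I ≈ 1.0*I)
u(A) = (31 + 5*A)/(A*(6 + A)) (u(A) = ((31 + 5*A)/(6 + A))/A = (31 + 5*A)/(A*(6 + A)))
1/(a + u(d)) = 1/(654 + (31 + 5*I)/(I*(6 + I))) = 1/(654 + (-I)*((6 - I)/37)*(31 + 5*I)) = 1/(654 - I*(6 - I)*(31 + 5*I)/37)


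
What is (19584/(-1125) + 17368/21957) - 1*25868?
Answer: -5464889764/211125 ≈ -25885.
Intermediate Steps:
(19584/(-1125) + 17368/21957) - 1*25868 = (19584*(-1/1125) + 17368*(1/21957)) - 25868 = (-2176/125 + 1336/1689) - 25868 = -3508264/211125 - 25868 = -5464889764/211125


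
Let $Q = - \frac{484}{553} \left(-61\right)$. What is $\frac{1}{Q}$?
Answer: $\frac{553}{29524} \approx 0.018731$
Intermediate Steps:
$Q = \frac{29524}{553}$ ($Q = \left(-484\right) \frac{1}{553} \left(-61\right) = \left(- \frac{484}{553}\right) \left(-61\right) = \frac{29524}{553} \approx 53.389$)
$\frac{1}{Q} = \frac{1}{\frac{29524}{553}} = \frac{553}{29524}$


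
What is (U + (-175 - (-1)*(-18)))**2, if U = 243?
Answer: 2500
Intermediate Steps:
(U + (-175 - (-1)*(-18)))**2 = (243 + (-175 - (-1)*(-18)))**2 = (243 + (-175 - 1*18))**2 = (243 + (-175 - 18))**2 = (243 - 193)**2 = 50**2 = 2500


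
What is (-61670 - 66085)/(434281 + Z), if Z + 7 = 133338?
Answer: -14195/63068 ≈ -0.22507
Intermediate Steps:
Z = 133331 (Z = -7 + 133338 = 133331)
(-61670 - 66085)/(434281 + Z) = (-61670 - 66085)/(434281 + 133331) = -127755/567612 = -127755*1/567612 = -14195/63068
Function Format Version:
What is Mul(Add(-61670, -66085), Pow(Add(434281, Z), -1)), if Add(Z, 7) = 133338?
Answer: Rational(-14195, 63068) ≈ -0.22507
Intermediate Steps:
Z = 133331 (Z = Add(-7, 133338) = 133331)
Mul(Add(-61670, -66085), Pow(Add(434281, Z), -1)) = Mul(Add(-61670, -66085), Pow(Add(434281, 133331), -1)) = Mul(-127755, Pow(567612, -1)) = Mul(-127755, Rational(1, 567612)) = Rational(-14195, 63068)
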